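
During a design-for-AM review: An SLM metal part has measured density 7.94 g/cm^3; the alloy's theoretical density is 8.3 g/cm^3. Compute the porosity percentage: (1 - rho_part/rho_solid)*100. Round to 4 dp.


Porosity = (1-7.94/8.3)*100 = 4.3373 %


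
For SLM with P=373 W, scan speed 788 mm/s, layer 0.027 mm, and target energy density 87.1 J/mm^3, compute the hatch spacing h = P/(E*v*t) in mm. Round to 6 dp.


h = 373 / (87.1*788*0.027) = 0.20128 mm


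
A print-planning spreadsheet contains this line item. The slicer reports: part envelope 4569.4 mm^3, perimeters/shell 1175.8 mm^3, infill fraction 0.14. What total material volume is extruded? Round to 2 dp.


V_infill = (4569.4 - 1175.8) * 0.14 = 475.1
V_total = 1175.8 + 475.1 = 1650.9 mm^3


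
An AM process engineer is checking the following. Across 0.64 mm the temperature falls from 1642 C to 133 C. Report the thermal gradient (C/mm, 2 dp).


G = (1642-133)/0.64 = 2357.81 C/mm


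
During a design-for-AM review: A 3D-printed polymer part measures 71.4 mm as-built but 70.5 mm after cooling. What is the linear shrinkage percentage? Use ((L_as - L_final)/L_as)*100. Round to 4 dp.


Shrinkage = ((71.4-70.5)/71.4)*100 = 1.2605 %


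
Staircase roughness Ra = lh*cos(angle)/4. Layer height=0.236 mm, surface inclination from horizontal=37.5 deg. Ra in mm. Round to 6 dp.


Ra = 0.236 * cos(37.5) / 4 = 0.046808 mm


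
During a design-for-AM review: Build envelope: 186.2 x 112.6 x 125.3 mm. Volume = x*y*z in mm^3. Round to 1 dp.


V = 186.2 * 112.6 * 125.3 = 2627054.8 mm^3


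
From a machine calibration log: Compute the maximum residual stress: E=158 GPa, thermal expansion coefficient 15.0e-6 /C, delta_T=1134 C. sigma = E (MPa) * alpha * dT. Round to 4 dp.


sigma = 158*1000 * 15.0e-6 * 1134 = 2687.58 MPa


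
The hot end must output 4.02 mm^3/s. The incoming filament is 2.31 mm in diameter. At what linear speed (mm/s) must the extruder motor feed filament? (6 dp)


A = pi*(2.31/2)^2 = 4.190963
v = 4.02 / 4.190963 = 0.959207 mm/s


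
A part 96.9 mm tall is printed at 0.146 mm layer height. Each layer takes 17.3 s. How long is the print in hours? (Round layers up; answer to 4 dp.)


Layers = ceil(96.9/0.146) = 664
t = 664 * 17.3 / 3600 = 3.1909 hrs


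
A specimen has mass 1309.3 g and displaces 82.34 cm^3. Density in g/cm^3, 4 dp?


rho = 1309.3 / 82.34 = 15.9011 g/cm^3


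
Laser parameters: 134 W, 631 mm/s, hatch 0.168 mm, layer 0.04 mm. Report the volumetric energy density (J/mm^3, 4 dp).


E = 134 / (631*0.168*0.04) = 31.6014 J/mm^3


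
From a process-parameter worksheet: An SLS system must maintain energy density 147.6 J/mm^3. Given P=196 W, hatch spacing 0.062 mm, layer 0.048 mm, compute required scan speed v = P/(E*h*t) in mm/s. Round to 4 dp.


v = 196 / (147.6*0.062*0.048) = 446.2074 mm/s


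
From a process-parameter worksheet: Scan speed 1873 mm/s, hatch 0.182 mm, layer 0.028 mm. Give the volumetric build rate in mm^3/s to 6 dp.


Rate = 1873 * 0.182 * 0.028 = 9.544808 mm^3/s


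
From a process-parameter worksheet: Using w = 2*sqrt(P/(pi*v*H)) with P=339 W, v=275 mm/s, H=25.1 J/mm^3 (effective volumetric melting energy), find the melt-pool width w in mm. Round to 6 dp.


w = 2*sqrt(339/(pi*275*25.1)) = 0.250064 mm


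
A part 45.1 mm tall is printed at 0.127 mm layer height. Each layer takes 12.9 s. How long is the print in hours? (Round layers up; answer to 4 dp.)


Layers = ceil(45.1/0.127) = 356
t = 356 * 12.9 / 3600 = 1.2757 hrs


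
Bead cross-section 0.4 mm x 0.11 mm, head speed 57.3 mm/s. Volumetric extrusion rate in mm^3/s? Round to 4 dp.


Rate = 0.4 * 0.11 * 57.3 = 2.5212 mm^3/s


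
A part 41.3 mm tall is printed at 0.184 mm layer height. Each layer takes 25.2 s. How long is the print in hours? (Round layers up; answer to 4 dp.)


Layers = ceil(41.3/0.184) = 225
t = 225 * 25.2 / 3600 = 1.575 hrs


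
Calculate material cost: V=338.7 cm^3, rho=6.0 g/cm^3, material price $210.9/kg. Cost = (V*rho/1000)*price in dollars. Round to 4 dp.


Mass = 338.7*6.0/1000 = 2.0322 kg
Cost = 2.0322 * 210.9 = 428.591 $


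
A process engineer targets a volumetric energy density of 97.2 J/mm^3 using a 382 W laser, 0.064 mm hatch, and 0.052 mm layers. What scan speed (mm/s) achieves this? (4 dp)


v = 382 / (97.2*0.064*0.052) = 1180.9018 mm/s


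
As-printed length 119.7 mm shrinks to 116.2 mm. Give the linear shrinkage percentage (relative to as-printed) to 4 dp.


Shrinkage = ((119.7-116.2)/119.7)*100 = 2.924 %


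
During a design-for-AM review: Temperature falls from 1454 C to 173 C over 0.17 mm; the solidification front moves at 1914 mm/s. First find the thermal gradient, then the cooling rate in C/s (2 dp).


G = (1454-173)/0.17 = 7535.29411765 C/mm
CR = 7535.29411765 * 1914 = 14422552.94 C/s


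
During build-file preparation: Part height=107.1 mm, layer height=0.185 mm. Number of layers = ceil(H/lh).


Layers = ceil(107.1/0.185) = 579


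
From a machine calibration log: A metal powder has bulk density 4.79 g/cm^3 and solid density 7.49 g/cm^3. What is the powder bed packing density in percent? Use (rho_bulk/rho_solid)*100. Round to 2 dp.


Packing = (4.79/7.49)*100 = 63.95 %


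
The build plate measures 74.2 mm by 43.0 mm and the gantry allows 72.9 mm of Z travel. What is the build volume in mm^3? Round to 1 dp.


V = 74.2 * 43.0 * 72.9 = 232594.7 mm^3


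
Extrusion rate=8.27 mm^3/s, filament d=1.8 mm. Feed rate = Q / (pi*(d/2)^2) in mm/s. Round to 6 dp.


A = pi*(1.8/2)^2 = 2.54469
v = 8.27 / 2.54469 = 3.249905 mm/s


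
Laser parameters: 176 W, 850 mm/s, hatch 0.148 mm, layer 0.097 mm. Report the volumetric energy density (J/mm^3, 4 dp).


E = 176 / (850*0.148*0.097) = 14.4232 J/mm^3


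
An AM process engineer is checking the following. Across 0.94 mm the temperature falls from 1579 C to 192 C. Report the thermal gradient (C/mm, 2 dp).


G = (1579-192)/0.94 = 1475.53 C/mm


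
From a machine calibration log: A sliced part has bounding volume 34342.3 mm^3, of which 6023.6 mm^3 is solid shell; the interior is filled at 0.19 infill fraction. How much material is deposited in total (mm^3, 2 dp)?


V_infill = (34342.3 - 6023.6) * 0.19 = 5380.55
V_total = 6023.6 + 5380.55 = 11404.15 mm^3


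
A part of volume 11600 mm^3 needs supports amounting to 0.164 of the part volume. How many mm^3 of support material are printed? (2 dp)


V_support = 11600 * 0.164 = 1902.4 mm^3


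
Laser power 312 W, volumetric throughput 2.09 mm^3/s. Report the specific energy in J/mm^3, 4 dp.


SE = 312 / 2.09 = 149.2823 J/mm^3


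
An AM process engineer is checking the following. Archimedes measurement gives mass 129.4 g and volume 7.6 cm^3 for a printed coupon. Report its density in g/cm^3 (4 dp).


rho = 129.4 / 7.6 = 17.0263 g/cm^3


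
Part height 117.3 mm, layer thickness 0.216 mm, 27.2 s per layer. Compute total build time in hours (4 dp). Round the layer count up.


Layers = ceil(117.3/0.216) = 544
t = 544 * 27.2 / 3600 = 4.1102 hrs


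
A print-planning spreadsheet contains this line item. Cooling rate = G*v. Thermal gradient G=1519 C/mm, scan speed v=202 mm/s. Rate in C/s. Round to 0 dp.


CR = 1519 * 202 = 306838 C/s


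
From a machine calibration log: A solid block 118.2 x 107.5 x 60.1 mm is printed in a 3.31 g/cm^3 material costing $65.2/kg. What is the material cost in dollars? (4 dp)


V = 118.2 * 107.5 * 60.1 = 763660.65 mm^3 = 763.66065 cm^3
Mass = 763.66065 * 3.31 / 1000 = 2.52771675 kg
Cost = 2.52771675 * 65.2 = 164.8071 $


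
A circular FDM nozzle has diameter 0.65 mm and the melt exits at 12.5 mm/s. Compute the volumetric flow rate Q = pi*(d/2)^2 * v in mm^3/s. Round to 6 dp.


A = pi*(0.65/2)^2 = 0.33183072 mm^2
Q = 0.33183072 * 12.5 = 4.147884 mm^3/s


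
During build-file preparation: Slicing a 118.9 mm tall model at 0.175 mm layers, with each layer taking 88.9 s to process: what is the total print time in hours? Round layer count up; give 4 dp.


Layers = ceil(118.9/0.175) = 680
t = 680 * 88.9 / 3600 = 16.7922 hrs


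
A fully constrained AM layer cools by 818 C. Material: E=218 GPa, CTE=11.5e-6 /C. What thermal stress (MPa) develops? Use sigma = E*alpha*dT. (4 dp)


sigma = 218*1000 * 11.5e-6 * 818 = 2050.726 MPa


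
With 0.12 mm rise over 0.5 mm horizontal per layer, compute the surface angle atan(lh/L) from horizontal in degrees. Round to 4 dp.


angle = atan(0.12/0.5) = 13.4957 degrees


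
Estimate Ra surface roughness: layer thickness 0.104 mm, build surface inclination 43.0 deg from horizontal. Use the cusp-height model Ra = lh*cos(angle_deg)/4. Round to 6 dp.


Ra = 0.104 * cos(43.0) / 4 = 0.019015 mm


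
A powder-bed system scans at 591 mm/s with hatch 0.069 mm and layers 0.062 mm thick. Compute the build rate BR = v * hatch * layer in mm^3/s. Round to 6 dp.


Rate = 591 * 0.069 * 0.062 = 2.528298 mm^3/s


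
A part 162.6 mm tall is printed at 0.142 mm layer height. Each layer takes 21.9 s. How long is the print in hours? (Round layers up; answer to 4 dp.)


Layers = ceil(162.6/0.142) = 1146
t = 1146 * 21.9 / 3600 = 6.9715 hrs


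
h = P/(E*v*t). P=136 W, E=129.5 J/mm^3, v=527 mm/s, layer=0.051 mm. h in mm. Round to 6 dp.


h = 136 / (129.5*527*0.051) = 0.039074 mm


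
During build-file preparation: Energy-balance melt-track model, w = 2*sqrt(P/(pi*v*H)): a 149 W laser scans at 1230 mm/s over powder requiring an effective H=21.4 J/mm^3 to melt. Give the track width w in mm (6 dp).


w = 2*sqrt(149/(pi*1230*21.4)) = 0.084896 mm


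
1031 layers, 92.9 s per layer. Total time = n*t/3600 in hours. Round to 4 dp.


t = 1031 * 92.9 / 3600 = 26.6055 hrs


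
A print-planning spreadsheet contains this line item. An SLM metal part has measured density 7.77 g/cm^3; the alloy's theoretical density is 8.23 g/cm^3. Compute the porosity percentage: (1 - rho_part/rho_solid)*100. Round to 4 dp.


Porosity = (1-7.77/8.23)*100 = 5.5893 %


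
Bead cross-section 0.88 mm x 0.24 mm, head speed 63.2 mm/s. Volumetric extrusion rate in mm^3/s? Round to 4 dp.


Rate = 0.88 * 0.24 * 63.2 = 13.3478 mm^3/s


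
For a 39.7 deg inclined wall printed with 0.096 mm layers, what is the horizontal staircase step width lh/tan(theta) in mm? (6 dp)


step = 0.096 / tan(39.7) = 0.115633 mm


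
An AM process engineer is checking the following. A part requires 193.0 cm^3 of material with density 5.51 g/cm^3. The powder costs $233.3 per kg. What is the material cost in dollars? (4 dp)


Mass = 193.0*5.51/1000 = 1.06343 kg
Cost = 1.06343 * 233.3 = 248.0982 $


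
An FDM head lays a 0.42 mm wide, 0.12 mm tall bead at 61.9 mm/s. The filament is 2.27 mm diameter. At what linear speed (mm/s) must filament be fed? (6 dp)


Q = 0.42 * 0.12 * 61.9 = 3.11976 mm^3/s
A_fil = pi*(2.27/2)^2 = 4.0470782 mm^2
v_feed = 3.11976 / 4.0470782 = 0.770867 mm/s


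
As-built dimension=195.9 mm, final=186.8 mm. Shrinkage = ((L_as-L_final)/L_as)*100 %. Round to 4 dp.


Shrinkage = ((195.9-186.8)/195.9)*100 = 4.6452 %


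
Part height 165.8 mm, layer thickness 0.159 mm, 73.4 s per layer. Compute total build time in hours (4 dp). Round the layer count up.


Layers = ceil(165.8/0.159) = 1043
t = 1043 * 73.4 / 3600 = 21.2656 hrs


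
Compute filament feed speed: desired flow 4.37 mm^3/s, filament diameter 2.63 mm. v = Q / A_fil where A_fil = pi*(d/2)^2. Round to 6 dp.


A = pi*(2.63/2)^2 = 5.432521
v = 4.37 / 5.432521 = 0.804415 mm/s


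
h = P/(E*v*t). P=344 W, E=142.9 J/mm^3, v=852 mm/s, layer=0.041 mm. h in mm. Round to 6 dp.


h = 344 / (142.9*852*0.041) = 0.068913 mm


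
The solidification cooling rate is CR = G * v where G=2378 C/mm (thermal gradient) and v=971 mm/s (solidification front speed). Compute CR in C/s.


CR = 2378 * 971 = 2309038 C/s


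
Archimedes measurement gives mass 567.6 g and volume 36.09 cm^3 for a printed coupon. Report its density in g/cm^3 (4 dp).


rho = 567.6 / 36.09 = 15.7273 g/cm^3


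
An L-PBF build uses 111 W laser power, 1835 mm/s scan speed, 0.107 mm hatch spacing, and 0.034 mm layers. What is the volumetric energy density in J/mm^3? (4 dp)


E = 111 / (1835*0.107*0.034) = 16.6274 J/mm^3


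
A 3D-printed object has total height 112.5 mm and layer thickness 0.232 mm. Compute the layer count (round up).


Layers = ceil(112.5/0.232) = 485


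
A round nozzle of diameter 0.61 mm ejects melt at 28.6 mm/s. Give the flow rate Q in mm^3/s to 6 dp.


A = pi*(0.61/2)^2 = 0.29224666 mm^2
Q = 0.29224666 * 28.6 = 8.358254 mm^3/s


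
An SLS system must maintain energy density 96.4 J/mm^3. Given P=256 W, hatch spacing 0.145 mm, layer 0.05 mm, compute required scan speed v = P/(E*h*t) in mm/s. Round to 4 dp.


v = 256 / (96.4*0.145*0.05) = 366.2899 mm/s


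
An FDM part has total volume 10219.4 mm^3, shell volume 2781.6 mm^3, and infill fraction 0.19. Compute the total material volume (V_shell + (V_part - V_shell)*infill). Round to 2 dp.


V_infill = (10219.4 - 2781.6) * 0.19 = 1413.18
V_total = 2781.6 + 1413.18 = 4194.78 mm^3


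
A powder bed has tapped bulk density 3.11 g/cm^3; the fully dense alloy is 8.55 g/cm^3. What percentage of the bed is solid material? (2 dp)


Packing = (3.11/8.55)*100 = 36.37 %


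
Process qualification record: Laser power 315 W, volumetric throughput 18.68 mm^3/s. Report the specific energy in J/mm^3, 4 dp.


SE = 315 / 18.68 = 16.863 J/mm^3


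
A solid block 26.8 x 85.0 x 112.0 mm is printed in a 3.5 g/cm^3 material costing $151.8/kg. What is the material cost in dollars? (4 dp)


V = 26.8 * 85.0 * 112.0 = 255136.0 mm^3 = 255.136 cm^3
Mass = 255.136 * 3.5 / 1000 = 0.892976 kg
Cost = 0.892976 * 151.8 = 135.5538 $


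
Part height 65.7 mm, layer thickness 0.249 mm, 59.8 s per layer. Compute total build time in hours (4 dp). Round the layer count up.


Layers = ceil(65.7/0.249) = 264
t = 264 * 59.8 / 3600 = 4.3853 hrs


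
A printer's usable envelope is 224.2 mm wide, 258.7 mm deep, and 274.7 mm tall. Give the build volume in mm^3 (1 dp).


V = 224.2 * 258.7 * 274.7 = 15932748.3 mm^3


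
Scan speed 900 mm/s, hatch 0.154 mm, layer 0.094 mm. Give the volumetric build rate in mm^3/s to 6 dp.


Rate = 900 * 0.154 * 0.094 = 13.0284 mm^3/s


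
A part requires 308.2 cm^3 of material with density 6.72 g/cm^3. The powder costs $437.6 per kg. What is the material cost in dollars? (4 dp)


Mass = 308.2*6.72/1000 = 2.071104 kg
Cost = 2.071104 * 437.6 = 906.3151 $


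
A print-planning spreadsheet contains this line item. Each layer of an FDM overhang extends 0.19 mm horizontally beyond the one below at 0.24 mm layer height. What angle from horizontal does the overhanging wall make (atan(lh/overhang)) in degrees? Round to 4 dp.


angle = atan(0.24/0.19) = 51.6325 degrees


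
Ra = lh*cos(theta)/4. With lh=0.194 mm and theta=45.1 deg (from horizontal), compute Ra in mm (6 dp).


Ra = 0.194 * cos(45.1) / 4 = 0.034235 mm


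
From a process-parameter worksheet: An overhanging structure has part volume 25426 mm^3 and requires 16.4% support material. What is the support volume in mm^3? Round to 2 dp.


V_support = 25426 * 0.164 = 4169.86 mm^3


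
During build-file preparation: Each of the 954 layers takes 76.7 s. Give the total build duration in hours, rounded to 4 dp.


t = 954 * 76.7 / 3600 = 20.3255 hrs


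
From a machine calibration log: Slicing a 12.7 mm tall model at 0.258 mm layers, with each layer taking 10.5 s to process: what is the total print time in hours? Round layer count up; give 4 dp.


Layers = ceil(12.7/0.258) = 50
t = 50 * 10.5 / 3600 = 0.1458 hrs


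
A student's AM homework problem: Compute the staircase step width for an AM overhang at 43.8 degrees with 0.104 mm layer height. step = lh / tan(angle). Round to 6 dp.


step = 0.104 / tan(43.8) = 0.10845 mm


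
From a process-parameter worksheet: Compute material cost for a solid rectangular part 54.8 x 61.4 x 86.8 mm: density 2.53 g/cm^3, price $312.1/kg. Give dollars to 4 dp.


V = 54.8 * 61.4 * 86.8 = 292057.696 mm^3 = 292.057696 cm^3
Mass = 292.057696 * 2.53 / 1000 = 0.73890597 kg
Cost = 0.73890597 * 312.1 = 230.6126 $


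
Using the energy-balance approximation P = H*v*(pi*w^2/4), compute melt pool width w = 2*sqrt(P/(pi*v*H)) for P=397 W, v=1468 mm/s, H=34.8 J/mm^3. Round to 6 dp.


w = 2*sqrt(397/(pi*1468*34.8)) = 0.099471 mm


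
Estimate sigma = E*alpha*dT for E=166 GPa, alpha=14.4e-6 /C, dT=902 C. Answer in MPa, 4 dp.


sigma = 166*1000 * 14.4e-6 * 902 = 2156.1408 MPa


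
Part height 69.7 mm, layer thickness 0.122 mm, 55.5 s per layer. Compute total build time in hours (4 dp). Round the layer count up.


Layers = ceil(69.7/0.122) = 572
t = 572 * 55.5 / 3600 = 8.8183 hrs


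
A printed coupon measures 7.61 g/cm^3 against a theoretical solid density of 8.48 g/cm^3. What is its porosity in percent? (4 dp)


Porosity = (1-7.61/8.48)*100 = 10.2594 %


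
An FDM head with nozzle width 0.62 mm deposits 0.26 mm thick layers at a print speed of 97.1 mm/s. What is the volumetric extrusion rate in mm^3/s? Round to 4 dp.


Rate = 0.62 * 0.26 * 97.1 = 15.6525 mm^3/s


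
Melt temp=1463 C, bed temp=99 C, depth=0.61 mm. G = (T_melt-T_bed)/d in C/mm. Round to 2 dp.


G = (1463-99)/0.61 = 2236.07 C/mm


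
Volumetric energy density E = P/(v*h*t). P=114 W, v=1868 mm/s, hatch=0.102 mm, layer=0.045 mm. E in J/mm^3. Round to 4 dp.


E = 114 / (1868*0.102*0.045) = 13.2958 J/mm^3


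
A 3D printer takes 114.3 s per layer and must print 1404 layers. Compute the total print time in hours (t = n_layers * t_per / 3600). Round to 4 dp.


t = 1404 * 114.3 / 3600 = 44.577 hrs


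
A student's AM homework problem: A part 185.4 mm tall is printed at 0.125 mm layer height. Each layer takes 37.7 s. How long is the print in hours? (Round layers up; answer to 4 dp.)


Layers = ceil(185.4/0.125) = 1484
t = 1484 * 37.7 / 3600 = 15.5408 hrs


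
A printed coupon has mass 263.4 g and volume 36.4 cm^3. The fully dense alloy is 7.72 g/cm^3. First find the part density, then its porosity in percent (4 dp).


rho_part = 263.4 / 36.4 = 7.23626374 g/cm^3
Porosity = (1 - 7.23626374/7.72)*100 = 6.266 %


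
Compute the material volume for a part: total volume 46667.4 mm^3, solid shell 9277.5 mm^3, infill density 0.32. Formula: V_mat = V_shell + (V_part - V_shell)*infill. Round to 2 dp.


V_infill = (46667.4 - 9277.5) * 0.32 = 11964.77
V_total = 9277.5 + 11964.77 = 21242.27 mm^3


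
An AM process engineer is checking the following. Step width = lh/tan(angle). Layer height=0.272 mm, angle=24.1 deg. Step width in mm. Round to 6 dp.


step = 0.272 / tan(24.1) = 0.608064 mm


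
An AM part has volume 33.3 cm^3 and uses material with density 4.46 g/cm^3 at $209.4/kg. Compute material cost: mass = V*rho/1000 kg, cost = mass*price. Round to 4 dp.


Mass = 33.3*4.46/1000 = 0.148518 kg
Cost = 0.148518 * 209.4 = 31.0997 $


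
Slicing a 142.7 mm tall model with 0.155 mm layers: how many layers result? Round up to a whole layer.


Layers = ceil(142.7/0.155) = 921


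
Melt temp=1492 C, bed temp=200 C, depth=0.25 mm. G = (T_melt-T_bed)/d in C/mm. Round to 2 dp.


G = (1492-200)/0.25 = 5168.0 C/mm


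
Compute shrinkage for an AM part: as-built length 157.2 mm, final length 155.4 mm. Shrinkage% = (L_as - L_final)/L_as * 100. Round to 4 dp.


Shrinkage = ((157.2-155.4)/157.2)*100 = 1.145 %


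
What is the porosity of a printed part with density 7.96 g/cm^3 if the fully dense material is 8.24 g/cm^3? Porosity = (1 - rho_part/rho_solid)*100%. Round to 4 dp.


Porosity = (1-7.96/8.24)*100 = 3.3981 %


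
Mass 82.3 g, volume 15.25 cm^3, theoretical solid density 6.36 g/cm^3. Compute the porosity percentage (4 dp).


rho_part = 82.3 / 15.25 = 5.39672131 g/cm^3
Porosity = (1 - 5.39672131/6.36)*100 = 15.1459 %


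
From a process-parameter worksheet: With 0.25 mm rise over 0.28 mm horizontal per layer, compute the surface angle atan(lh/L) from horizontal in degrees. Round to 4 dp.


angle = atan(0.25/0.28) = 41.7603 degrees


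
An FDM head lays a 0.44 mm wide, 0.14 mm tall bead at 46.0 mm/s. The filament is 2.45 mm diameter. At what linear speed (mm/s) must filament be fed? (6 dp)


Q = 0.44 * 0.14 * 46.0 = 2.8336 mm^3/s
A_fil = pi*(2.45/2)^2 = 4.71435248 mm^2
v_feed = 2.8336 / 4.71435248 = 0.601058 mm/s


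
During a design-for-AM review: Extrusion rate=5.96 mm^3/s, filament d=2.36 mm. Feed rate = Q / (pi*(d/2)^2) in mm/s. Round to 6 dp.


A = pi*(2.36/2)^2 = 4.374354
v = 5.96 / 4.374354 = 1.362487 mm/s


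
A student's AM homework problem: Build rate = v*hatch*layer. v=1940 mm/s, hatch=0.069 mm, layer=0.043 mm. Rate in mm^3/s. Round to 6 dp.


Rate = 1940 * 0.069 * 0.043 = 5.75598 mm^3/s


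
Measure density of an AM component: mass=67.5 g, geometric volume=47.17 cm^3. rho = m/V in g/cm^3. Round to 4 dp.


rho = 67.5 / 47.17 = 1.431 g/cm^3


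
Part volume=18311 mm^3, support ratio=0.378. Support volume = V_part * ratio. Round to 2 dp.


V_support = 18311 * 0.378 = 6921.56 mm^3


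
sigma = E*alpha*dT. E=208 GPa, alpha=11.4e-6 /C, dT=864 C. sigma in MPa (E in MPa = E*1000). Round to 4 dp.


sigma = 208*1000 * 11.4e-6 * 864 = 2048.7168 MPa


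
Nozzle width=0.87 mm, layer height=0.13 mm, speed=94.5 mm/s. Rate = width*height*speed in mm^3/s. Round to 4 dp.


Rate = 0.87 * 0.13 * 94.5 = 10.688 mm^3/s


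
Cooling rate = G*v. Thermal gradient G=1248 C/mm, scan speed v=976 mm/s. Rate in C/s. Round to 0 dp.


CR = 1248 * 976 = 1218048 C/s


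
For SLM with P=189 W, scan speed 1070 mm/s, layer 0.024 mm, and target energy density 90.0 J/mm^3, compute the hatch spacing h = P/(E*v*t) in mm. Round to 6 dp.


h = 189 / (90.0*1070*0.024) = 0.081776 mm


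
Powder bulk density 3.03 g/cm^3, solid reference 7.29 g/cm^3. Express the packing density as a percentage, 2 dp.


Packing = (3.03/7.29)*100 = 41.56 %


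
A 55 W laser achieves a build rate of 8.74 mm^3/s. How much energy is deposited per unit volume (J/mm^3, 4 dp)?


SE = 55 / 8.74 = 6.2929 J/mm^3


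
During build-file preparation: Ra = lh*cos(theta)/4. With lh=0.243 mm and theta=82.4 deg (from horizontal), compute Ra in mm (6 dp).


Ra = 0.243 * cos(82.4) / 4 = 0.008035 mm


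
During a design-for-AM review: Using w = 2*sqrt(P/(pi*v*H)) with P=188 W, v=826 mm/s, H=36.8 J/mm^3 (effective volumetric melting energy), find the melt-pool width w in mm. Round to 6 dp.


w = 2*sqrt(188/(pi*826*36.8)) = 0.08874 mm


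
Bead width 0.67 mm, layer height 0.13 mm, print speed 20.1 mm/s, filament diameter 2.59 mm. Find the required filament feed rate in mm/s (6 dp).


Q = 0.67 * 0.13 * 20.1 = 1.75071 mm^3/s
A_fil = pi*(2.59/2)^2 = 5.26852942 mm^2
v_feed = 1.75071 / 5.26852942 = 0.332296 mm/s


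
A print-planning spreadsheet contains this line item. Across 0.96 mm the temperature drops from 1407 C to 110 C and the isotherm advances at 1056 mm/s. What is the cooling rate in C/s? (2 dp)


G = (1407-110)/0.96 = 1351.04166667 C/mm
CR = 1351.04166667 * 1056 = 1426700.0 C/s


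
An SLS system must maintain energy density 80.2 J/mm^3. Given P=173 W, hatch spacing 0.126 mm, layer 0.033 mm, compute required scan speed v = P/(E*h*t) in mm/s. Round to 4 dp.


v = 173 / (80.2*0.126*0.033) = 518.7848 mm/s


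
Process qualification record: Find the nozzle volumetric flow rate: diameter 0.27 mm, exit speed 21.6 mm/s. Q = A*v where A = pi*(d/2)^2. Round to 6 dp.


A = pi*(0.27/2)^2 = 0.05725553 mm^2
Q = 0.05725553 * 21.6 = 1.236719 mm^3/s


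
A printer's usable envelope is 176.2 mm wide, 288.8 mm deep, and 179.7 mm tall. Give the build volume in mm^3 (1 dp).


V = 176.2 * 288.8 * 179.7 = 9144314.8 mm^3


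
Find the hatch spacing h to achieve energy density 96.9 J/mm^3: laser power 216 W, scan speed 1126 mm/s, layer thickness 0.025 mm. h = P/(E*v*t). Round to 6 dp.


h = 216 / (96.9*1126*0.025) = 0.079187 mm


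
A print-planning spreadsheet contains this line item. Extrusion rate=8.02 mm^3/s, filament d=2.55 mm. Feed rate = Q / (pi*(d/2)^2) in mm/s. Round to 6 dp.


A = pi*(2.55/2)^2 = 5.107052
v = 8.02 / 5.107052 = 1.570378 mm/s


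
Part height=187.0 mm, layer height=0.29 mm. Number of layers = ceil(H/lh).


Layers = ceil(187.0/0.29) = 645


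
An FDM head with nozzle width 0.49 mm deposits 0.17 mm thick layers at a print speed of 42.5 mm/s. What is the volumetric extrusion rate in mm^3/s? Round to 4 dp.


Rate = 0.49 * 0.17 * 42.5 = 3.5403 mm^3/s


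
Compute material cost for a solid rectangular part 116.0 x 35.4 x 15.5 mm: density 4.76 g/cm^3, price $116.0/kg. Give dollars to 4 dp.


V = 116.0 * 35.4 * 15.5 = 63649.2 mm^3 = 63.6492 cm^3
Mass = 63.6492 * 4.76 / 1000 = 0.30297019 kg
Cost = 0.30297019 * 116.0 = 35.1445 $


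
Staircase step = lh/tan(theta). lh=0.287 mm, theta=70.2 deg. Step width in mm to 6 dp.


step = 0.287 / tan(70.2) = 0.103326 mm


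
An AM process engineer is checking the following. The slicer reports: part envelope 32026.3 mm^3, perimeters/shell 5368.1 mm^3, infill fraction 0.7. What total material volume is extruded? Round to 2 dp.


V_infill = (32026.3 - 5368.1) * 0.7 = 18660.74
V_total = 5368.1 + 18660.74 = 24028.84 mm^3


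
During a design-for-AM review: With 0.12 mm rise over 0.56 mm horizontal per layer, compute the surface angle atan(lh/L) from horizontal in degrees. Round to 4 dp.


angle = atan(0.12/0.56) = 12.0948 degrees


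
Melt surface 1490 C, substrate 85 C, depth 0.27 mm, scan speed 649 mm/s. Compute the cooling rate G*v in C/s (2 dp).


G = (1490-85)/0.27 = 5203.7037037 C/mm
CR = 5203.7037037 * 649 = 3377203.7 C/s


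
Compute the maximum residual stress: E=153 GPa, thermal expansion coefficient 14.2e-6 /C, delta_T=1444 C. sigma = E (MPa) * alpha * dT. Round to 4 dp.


sigma = 153*1000 * 14.2e-6 * 1444 = 3137.2344 MPa


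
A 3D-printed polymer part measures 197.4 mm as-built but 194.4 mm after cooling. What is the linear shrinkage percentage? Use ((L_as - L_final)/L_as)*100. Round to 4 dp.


Shrinkage = ((197.4-194.4)/197.4)*100 = 1.5198 %


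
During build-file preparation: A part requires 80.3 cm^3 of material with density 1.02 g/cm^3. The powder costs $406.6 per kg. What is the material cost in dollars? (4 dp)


Mass = 80.3*1.02/1000 = 0.081906 kg
Cost = 0.081906 * 406.6 = 33.303 $


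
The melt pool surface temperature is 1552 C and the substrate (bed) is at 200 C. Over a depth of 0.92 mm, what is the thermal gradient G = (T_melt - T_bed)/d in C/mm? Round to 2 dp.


G = (1552-200)/0.92 = 1469.57 C/mm


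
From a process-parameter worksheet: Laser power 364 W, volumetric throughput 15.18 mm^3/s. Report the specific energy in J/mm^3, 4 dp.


SE = 364 / 15.18 = 23.9789 J/mm^3


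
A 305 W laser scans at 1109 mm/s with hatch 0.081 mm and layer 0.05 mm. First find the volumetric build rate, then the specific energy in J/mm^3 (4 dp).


Build rate = 1109 * 0.081 * 0.05 = 4.49145 mm^3/s
SE = 305 / 4.49145 = 67.9068 J/mm^3


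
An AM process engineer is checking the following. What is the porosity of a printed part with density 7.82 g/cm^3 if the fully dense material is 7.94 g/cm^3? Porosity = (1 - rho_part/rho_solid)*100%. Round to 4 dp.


Porosity = (1-7.82/7.94)*100 = 1.5113 %


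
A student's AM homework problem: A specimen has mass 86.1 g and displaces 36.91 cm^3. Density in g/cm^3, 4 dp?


rho = 86.1 / 36.91 = 2.3327 g/cm^3


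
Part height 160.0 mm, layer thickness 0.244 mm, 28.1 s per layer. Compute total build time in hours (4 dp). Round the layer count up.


Layers = ceil(160.0/0.244) = 656
t = 656 * 28.1 / 3600 = 5.1204 hrs


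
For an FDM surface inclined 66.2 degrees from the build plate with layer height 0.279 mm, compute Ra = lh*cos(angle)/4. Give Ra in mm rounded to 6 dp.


Ra = 0.279 * cos(66.2) / 4 = 0.028147 mm


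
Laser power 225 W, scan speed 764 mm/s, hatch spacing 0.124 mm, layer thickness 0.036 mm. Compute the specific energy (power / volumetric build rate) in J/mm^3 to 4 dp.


Build rate = 764 * 0.124 * 0.036 = 3.410496 mm^3/s
SE = 225 / 3.410496 = 65.9728 J/mm^3


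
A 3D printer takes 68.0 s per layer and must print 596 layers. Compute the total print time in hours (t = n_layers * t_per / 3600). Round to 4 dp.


t = 596 * 68.0 / 3600 = 11.2578 hrs


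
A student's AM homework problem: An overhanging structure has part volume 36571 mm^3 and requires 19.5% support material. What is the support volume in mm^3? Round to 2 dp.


V_support = 36571 * 0.195 = 7131.35 mm^3


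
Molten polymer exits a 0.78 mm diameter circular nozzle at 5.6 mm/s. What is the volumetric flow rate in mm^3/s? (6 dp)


A = pi*(0.78/2)^2 = 0.47783624 mm^2
Q = 0.47783624 * 5.6 = 2.675883 mm^3/s


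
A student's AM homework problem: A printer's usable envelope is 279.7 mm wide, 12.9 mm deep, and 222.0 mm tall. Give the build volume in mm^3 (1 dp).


V = 279.7 * 12.9 * 222.0 = 801004.9 mm^3


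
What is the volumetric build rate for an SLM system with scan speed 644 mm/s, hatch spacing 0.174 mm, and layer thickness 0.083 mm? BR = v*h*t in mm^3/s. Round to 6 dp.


Rate = 644 * 0.174 * 0.083 = 9.300648 mm^3/s


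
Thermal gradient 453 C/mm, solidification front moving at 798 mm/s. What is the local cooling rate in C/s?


CR = 453 * 798 = 361494 C/s


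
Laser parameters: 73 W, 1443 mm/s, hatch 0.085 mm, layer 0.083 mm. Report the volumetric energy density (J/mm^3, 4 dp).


E = 73 / (1443*0.085*0.083) = 7.1707 J/mm^3


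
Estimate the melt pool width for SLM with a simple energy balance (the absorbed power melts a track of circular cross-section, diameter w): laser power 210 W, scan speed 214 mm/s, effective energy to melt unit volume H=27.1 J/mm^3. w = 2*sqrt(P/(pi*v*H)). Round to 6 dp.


w = 2*sqrt(210/(pi*214*27.1)) = 0.21472 mm


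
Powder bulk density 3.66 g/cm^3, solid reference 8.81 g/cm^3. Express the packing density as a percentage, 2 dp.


Packing = (3.66/8.81)*100 = 41.54 %


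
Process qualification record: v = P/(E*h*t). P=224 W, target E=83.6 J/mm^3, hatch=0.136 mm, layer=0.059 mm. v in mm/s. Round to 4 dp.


v = 224 / (83.6*0.136*0.059) = 333.9265 mm/s


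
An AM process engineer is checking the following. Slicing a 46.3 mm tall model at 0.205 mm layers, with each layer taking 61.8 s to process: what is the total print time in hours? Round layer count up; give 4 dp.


Layers = ceil(46.3/0.205) = 226
t = 226 * 61.8 / 3600 = 3.8797 hrs


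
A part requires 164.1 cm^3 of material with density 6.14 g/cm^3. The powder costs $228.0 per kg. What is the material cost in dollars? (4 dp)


Mass = 164.1*6.14/1000 = 1.007574 kg
Cost = 1.007574 * 228.0 = 229.7269 $


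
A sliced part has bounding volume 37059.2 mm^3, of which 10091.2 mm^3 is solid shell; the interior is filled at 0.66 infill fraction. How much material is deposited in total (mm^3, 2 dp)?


V_infill = (37059.2 - 10091.2) * 0.66 = 17798.88
V_total = 10091.2 + 17798.88 = 27890.08 mm^3


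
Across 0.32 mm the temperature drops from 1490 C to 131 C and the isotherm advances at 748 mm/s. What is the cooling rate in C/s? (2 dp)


G = (1490-131)/0.32 = 4246.875 C/mm
CR = 4246.875 * 748 = 3176662.5 C/s


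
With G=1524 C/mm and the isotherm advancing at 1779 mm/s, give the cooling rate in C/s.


CR = 1524 * 1779 = 2711196 C/s


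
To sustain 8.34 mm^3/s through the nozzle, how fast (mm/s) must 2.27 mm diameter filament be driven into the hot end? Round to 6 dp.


A = pi*(2.27/2)^2 = 4.047078
v = 8.34 / 4.047078 = 2.060746 mm/s


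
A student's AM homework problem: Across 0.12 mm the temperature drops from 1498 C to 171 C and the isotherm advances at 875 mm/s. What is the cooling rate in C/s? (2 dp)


G = (1498-171)/0.12 = 11058.33333333 C/mm
CR = 11058.33333333 * 875 = 9676041.67 C/s


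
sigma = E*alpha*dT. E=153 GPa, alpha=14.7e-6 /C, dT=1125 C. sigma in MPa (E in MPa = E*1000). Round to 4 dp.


sigma = 153*1000 * 14.7e-6 * 1125 = 2530.2375 MPa


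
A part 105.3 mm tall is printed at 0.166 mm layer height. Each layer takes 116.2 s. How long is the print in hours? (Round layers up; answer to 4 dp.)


Layers = ceil(105.3/0.166) = 635
t = 635 * 116.2 / 3600 = 20.4964 hrs


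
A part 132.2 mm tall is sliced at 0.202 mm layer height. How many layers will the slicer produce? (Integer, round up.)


Layers = ceil(132.2/0.202) = 655


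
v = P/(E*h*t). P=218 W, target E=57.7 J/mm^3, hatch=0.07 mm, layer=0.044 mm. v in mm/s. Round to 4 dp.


v = 218 / (57.7*0.07*0.044) = 1226.6763 mm/s


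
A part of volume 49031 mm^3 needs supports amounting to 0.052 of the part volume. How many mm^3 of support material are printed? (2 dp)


V_support = 49031 * 0.052 = 2549.61 mm^3


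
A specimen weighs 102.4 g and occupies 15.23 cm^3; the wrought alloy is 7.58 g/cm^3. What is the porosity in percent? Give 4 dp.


rho_part = 102.4 / 15.23 = 6.7235719 g/cm^3
Porosity = (1 - 6.7235719/7.58)*100 = 11.2985 %


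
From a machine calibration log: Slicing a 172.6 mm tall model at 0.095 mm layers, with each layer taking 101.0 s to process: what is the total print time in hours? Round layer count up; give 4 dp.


Layers = ceil(172.6/0.095) = 1817
t = 1817 * 101.0 / 3600 = 50.9769 hrs


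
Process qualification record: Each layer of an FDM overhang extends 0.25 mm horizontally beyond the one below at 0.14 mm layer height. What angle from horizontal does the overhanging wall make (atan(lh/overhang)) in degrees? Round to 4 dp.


angle = atan(0.14/0.25) = 29.2488 degrees


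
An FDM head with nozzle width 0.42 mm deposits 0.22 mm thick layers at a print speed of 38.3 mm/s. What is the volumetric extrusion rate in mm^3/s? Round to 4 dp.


Rate = 0.42 * 0.22 * 38.3 = 3.5389 mm^3/s


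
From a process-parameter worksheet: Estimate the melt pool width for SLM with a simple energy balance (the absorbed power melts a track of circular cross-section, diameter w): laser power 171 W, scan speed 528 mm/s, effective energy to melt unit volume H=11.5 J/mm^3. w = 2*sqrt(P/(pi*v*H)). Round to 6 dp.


w = 2*sqrt(171/(pi*528*11.5)) = 0.18936 mm


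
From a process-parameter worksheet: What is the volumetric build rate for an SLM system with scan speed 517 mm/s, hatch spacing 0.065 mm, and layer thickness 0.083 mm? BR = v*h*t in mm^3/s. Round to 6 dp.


Rate = 517 * 0.065 * 0.083 = 2.789215 mm^3/s


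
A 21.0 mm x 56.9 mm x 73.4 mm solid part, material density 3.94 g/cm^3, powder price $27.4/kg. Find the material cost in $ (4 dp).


V = 21.0 * 56.9 * 73.4 = 87705.66 mm^3 = 87.70566 cm^3
Mass = 87.70566 * 3.94 / 1000 = 0.3455603 kg
Cost = 0.3455603 * 27.4 = 9.4684 $


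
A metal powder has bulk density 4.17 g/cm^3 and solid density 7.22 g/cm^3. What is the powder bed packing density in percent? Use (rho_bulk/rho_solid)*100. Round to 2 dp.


Packing = (4.17/7.22)*100 = 57.76 %


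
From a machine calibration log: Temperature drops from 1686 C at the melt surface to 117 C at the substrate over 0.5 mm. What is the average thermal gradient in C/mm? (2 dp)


G = (1686-117)/0.5 = 3138.0 C/mm


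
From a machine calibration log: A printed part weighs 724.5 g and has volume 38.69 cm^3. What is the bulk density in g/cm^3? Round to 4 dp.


rho = 724.5 / 38.69 = 18.7258 g/cm^3


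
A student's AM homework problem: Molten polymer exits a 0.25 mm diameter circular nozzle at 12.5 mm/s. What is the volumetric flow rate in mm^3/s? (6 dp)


A = pi*(0.25/2)^2 = 0.04908739 mm^2
Q = 0.04908739 * 12.5 = 0.613592 mm^3/s


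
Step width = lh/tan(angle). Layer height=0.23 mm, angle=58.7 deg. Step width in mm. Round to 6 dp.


step = 0.23 / tan(58.7) = 0.139842 mm


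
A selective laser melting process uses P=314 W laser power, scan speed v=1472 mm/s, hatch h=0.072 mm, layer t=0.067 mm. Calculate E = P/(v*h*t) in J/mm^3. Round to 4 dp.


E = 314 / (1472*0.072*0.067) = 44.2196 J/mm^3


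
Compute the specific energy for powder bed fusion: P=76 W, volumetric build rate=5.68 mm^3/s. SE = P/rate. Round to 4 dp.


SE = 76 / 5.68 = 13.3803 J/mm^3


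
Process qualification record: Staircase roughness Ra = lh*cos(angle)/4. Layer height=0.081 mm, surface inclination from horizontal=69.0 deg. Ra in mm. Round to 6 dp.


Ra = 0.081 * cos(69.0) / 4 = 0.007257 mm


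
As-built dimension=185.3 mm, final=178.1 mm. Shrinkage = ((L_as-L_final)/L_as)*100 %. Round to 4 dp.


Shrinkage = ((185.3-178.1)/185.3)*100 = 3.8856 %


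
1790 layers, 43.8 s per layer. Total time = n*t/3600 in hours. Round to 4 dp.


t = 1790 * 43.8 / 3600 = 21.7783 hrs


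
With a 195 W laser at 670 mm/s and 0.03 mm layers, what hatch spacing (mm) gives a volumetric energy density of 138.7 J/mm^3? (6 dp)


h = 195 / (138.7*670*0.03) = 0.069946 mm


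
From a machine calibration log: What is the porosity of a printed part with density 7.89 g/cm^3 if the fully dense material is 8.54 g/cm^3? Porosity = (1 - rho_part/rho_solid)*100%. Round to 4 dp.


Porosity = (1-7.89/8.54)*100 = 7.6112 %


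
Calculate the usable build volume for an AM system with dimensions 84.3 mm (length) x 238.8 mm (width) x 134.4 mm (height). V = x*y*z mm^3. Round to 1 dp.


V = 84.3 * 238.8 * 134.4 = 2705584.9 mm^3


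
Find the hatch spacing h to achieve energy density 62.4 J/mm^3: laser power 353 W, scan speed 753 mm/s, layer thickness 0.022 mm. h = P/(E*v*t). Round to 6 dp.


h = 353 / (62.4*753*0.022) = 0.341486 mm


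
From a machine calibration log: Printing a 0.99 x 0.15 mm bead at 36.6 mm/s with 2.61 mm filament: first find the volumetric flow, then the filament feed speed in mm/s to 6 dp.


Q = 0.99 * 0.15 * 36.6 = 5.4351 mm^3/s
A_fil = pi*(2.61/2)^2 = 5.35021083 mm^2
v_feed = 5.4351 / 5.35021083 = 1.015867 mm/s


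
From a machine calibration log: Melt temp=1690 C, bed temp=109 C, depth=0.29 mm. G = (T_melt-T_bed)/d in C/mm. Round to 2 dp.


G = (1690-109)/0.29 = 5451.72 C/mm


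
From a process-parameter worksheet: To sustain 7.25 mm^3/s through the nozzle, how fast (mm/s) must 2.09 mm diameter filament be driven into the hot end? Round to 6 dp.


A = pi*(2.09/2)^2 = 3.430698
v = 7.25 / 3.430698 = 2.113273 mm/s


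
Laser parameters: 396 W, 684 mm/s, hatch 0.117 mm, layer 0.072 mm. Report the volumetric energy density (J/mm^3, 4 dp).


E = 396 / (684*0.117*0.072) = 68.7259 J/mm^3


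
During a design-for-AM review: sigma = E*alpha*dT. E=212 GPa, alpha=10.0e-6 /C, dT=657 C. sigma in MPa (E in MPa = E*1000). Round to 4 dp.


sigma = 212*1000 * 10.0e-6 * 657 = 1392.84 MPa


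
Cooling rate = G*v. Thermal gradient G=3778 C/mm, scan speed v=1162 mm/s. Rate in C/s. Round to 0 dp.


CR = 3778 * 1162 = 4390036 C/s


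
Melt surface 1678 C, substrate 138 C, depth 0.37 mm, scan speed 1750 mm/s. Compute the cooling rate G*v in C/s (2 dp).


G = (1678-138)/0.37 = 4162.16216216 C/mm
CR = 4162.16216216 * 1750 = 7283783.78 C/s


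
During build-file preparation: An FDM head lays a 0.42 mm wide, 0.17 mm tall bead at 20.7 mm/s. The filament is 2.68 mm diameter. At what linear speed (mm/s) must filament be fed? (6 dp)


Q = 0.42 * 0.17 * 20.7 = 1.47798 mm^3/s
A_fil = pi*(2.68/2)^2 = 5.64104377 mm^2
v_feed = 1.47798 / 5.64104377 = 0.262005 mm/s


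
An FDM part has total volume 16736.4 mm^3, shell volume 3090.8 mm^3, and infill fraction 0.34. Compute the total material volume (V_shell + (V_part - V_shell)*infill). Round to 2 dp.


V_infill = (16736.4 - 3090.8) * 0.34 = 4639.5
V_total = 3090.8 + 4639.5 = 7730.3 mm^3
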